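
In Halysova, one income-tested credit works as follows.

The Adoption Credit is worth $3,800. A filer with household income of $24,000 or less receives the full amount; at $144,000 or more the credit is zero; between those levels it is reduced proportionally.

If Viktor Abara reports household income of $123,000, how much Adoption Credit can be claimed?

Adoption Credit: $123,000 is $99,000 into a $120,000 phase-out range, leaving 21,000/120,000 of the credit: $3,800 × 21,000/120,000 = $665.

$665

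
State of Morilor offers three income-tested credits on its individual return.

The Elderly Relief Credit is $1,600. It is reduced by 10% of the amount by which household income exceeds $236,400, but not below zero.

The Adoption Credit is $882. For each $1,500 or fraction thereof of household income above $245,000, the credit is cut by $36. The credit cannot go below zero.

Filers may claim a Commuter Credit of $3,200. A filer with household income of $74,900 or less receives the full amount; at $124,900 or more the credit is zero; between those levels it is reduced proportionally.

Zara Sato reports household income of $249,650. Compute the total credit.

$1,013

Elderly Relief Credit: 10% of the $13,250 excess over $236,400 is $1,325; credit = $1,600 − $1,325 = $275.
Adoption Credit: income exceeds $245,000 by $4,650, which is 4 full-or-partial $1,500 increments; reduction = 4 × $36 = $144, leaving $738.
Commuter Credit: $249,650 is at or above $124,900, so the credit is $0.
Total: $275 + $738 + $0 = $1,013.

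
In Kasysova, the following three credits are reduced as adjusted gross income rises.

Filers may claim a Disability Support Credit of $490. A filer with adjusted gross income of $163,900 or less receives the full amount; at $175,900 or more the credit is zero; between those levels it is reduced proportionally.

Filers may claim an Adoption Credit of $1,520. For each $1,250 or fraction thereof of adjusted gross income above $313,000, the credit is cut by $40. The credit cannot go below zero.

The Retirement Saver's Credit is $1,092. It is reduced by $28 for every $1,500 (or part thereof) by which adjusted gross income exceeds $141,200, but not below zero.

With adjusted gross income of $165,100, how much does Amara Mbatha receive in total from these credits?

Disability Support Credit: $165,100 is $1,200 into a $12,000 phase-out range, leaving 10,800/12,000 of the credit: $490 × 10,800/12,000 = $441.
Adoption Credit: $165,100 is at or below the $313,000 threshold, so the full $1,520 applies.
Retirement Saver's Credit: income exceeds $141,200 by $23,900, which is 16 full-or-partial $1,500 increments; reduction = 16 × $28 = $448, leaving $644.
Total: $441 + $1,520 + $644 = $2,605.

$2,605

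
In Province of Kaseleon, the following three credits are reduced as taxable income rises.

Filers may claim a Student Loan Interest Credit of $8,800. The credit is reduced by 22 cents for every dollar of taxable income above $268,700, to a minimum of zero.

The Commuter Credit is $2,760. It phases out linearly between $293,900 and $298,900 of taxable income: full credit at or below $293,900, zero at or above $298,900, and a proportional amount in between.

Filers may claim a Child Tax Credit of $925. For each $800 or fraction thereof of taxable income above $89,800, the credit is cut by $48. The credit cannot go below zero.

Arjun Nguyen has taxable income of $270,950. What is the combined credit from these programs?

$11,065

Student Loan Interest Credit: 22% of the $2,250 excess over $268,700 is $495; credit = $8,800 − $495 = $8,305.
Commuter Credit: $270,950 is at or below the $293,900 threshold, so the full $2,760 applies.
Child Tax Credit: income exceeds $89,800 by $181,150 → 227 increments × $48 = $10,896 ≥ base, so the credit is $0.
Total: $8,305 + $2,760 + $0 = $11,065.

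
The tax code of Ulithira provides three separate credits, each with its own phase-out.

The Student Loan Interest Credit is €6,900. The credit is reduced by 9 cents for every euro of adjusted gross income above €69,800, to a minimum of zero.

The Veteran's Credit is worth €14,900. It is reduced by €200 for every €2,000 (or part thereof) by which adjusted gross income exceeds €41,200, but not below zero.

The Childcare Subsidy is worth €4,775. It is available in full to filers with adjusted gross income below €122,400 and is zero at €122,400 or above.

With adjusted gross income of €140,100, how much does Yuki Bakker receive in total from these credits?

€5,473

Student Loan Interest Credit: 9% of the €70,300 excess over €69,800 is €6,327; credit = €6,900 − €6,327 = €573.
Veteran's Credit: income exceeds €41,200 by €98,900, which is 50 full-or-partial €2,000 increments; reduction = 50 × €200 = €10,000, leaving €4,900.
Childcare Subsidy: €140,100 meets or exceeds the €122,400 cutoff, so the credit is €0.
Total: €573 + €4,900 + €0 = €5,473.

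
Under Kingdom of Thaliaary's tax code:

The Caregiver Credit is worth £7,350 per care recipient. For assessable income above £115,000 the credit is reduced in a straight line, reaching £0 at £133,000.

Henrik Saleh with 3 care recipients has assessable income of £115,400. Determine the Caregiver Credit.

£21,560

Caregiver Credit: base = 3 × £7,350 = £22,050. £115,400 is £400 into a £18,000 phase-out range, leaving 17,600/18,000 of the credit: £22,050 × 17,600/18,000 = £21,560.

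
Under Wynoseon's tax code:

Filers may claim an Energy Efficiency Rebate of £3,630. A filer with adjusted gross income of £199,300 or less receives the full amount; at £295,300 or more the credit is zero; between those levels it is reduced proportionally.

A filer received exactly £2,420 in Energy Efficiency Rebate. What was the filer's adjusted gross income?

£2,420 is 2,420/3,630 of the full £3,630, so 1,210/3,630 of the £96,000 range has been used: income = £199,300 + £96,000 × 1,210/3,630 = £231,300.

£231,300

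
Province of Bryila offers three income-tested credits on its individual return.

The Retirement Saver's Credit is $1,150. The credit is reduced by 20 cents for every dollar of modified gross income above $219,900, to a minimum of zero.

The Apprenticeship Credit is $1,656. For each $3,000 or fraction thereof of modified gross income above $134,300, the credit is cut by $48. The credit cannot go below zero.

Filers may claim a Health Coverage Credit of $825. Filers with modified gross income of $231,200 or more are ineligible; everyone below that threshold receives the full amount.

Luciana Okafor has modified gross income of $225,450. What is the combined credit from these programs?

$1,033

Retirement Saver's Credit: 20% of the $5,550 excess over $219,900 is $1,110; credit = $1,150 − $1,110 = $40.
Apprenticeship Credit: income exceeds $134,300 by $91,150, which is 31 full-or-partial $3,000 increments; reduction = 31 × $48 = $1,488, leaving $168.
Health Coverage Credit: $225,450 is below the $231,200 cutoff, so the full $825 applies.
Total: $40 + $168 + $825 = $1,033.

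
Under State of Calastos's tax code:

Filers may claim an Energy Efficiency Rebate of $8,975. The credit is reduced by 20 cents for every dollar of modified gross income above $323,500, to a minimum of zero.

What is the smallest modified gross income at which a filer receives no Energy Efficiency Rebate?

The credit falls by 20% of each dollar above $323,500, so it reaches zero when the excess is $8,975 / 20% = $44,875: income = $323,500 + $44,875 = $368,375.

$368,375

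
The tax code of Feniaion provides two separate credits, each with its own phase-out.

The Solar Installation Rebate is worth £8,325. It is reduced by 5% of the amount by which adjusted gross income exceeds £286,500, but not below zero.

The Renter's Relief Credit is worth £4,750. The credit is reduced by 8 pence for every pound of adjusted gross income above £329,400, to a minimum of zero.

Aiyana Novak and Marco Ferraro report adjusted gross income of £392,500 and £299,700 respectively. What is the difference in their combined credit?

Aiyana (£392,500): Solar Installation Rebate: 5% of the £106,000 excess over £286,500 is £5,300; credit = £8,325 − £5,300 = £3,025. Renter's Relief Credit: 8% of the £63,100 excess over £329,400 is £5,048 ≥ base, so the credit is £0. total £3,025 + £0 = £3,025
Marco (£299,700): Solar Installation Rebate: 5% of the £13,200 excess over £286,500 is £660; credit = £8,325 − £660 = £7,665. Renter's Relief Credit: £299,700 is at or below the £329,400 threshold, so the full £4,750 applies. total £7,665 + £4,750 = £12,415
Difference: |£3,025 − £12,415| = £9,390.

£9,390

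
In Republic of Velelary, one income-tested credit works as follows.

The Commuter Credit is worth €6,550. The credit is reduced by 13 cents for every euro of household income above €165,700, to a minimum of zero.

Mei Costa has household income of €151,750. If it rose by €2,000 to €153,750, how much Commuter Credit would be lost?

€0

At €151,750 — €151,750 is at or below the €165,700 threshold, so the full €6,550 applies.
At €153,750 — €153,750 is at or below the €165,700 threshold, so the full €6,550 applies.
Lost: €6,550 − €6,550 = €0.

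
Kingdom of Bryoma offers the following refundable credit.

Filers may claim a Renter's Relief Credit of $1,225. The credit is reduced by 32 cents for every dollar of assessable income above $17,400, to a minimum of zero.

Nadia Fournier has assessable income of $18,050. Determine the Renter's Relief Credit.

Renter's Relief Credit: 32% of the $650 excess over $17,400 is $208; credit = $1,225 − $208 = $1,017.

$1,017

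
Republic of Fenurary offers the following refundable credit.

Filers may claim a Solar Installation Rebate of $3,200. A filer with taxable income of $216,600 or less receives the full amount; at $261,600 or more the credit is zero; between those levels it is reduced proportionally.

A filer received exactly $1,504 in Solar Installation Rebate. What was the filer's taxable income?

$1,504 is 1,504/3,200 of the full $3,200, so 1,696/3,200 of the $45,000 range has been used: income = $216,600 + $45,000 × 1,696/3,200 = $240,450.

$240,450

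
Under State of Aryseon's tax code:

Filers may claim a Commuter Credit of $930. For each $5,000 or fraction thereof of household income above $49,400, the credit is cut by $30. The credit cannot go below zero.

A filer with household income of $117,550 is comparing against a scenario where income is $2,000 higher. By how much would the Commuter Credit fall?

$30

At $117,550 — income exceeds $49,400 by $68,150, which is 14 full-or-partial $5,000 increments; reduction = 14 × $30 = $420, leaving $510.
At $119,550 — income exceeds $49,400 by $70,150, which is 15 full-or-partial $5,000 increments; reduction = 15 × $30 = $450, leaving $480.
Lost: $510 − $480 = $30.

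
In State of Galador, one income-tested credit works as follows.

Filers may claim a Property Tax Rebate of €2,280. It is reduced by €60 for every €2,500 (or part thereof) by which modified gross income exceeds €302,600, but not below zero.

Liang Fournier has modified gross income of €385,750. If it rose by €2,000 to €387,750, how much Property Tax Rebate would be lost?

At €385,750 — income exceeds €302,600 by €83,150, which is 34 full-or-partial €2,500 increments; reduction = 34 × €60 = €2,040, leaving €240.
At €387,750 — income exceeds €302,600 by €85,150, which is 35 full-or-partial €2,500 increments; reduction = 35 × €60 = €2,100, leaving €180.
Lost: €240 − €180 = €60.

€60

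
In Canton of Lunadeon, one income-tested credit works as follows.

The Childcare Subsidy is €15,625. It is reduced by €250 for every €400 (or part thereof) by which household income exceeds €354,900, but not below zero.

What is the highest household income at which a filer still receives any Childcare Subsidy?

€379,700

After 62 increments the reduction is 62 × €250 = €15,500, leaving €125; one more increment wipes it out. Increment 62 ends at excess 62 × €400 = €24,800, so the highest qualifying income is €354,900 + €24,800 = €379,700.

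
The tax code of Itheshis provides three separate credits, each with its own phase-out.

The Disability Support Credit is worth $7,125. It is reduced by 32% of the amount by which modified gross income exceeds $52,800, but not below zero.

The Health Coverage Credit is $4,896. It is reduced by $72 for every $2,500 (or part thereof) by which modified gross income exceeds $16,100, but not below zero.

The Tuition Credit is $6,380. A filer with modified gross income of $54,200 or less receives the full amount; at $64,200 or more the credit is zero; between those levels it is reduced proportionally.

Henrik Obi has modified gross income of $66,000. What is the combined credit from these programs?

$6,357

Disability Support Credit: 32% of the $13,200 excess over $52,800 is $4,224; credit = $7,125 − $4,224 = $2,901.
Health Coverage Credit: income exceeds $16,100 by $49,900, which is 20 full-or-partial $2,500 increments; reduction = 20 × $72 = $1,440, leaving $3,456.
Tuition Credit: $66,000 is at or above $64,200, so the credit is $0.
Total: $2,901 + $3,456 + $0 = $6,357.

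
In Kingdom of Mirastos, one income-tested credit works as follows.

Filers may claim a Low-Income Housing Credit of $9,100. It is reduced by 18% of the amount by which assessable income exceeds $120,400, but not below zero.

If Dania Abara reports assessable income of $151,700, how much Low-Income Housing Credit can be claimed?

$3,466

Low-Income Housing Credit: 18% of the $31,300 excess over $120,400 is $5,634; credit = $9,100 − $5,634 = $3,466.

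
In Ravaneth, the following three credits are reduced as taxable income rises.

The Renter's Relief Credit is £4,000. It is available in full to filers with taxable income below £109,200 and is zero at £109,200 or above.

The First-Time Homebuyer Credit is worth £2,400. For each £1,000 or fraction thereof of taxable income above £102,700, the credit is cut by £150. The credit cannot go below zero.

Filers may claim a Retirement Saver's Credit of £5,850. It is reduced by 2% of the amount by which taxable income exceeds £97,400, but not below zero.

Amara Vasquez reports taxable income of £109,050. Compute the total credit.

Renter's Relief Credit: £109,050 is below the £109,200 cutoff, so the full £4,000 applies.
First-Time Homebuyer Credit: income exceeds £102,700 by £6,350, which is 7 full-or-partial £1,000 increments; reduction = 7 × £150 = £1,050, leaving £1,350.
Retirement Saver's Credit: 2% of the £11,650 excess over £97,400 is £233; credit = £5,850 − £233 = £5,617.
Total: £4,000 + £1,350 + £5,617 = £10,967.

£10,967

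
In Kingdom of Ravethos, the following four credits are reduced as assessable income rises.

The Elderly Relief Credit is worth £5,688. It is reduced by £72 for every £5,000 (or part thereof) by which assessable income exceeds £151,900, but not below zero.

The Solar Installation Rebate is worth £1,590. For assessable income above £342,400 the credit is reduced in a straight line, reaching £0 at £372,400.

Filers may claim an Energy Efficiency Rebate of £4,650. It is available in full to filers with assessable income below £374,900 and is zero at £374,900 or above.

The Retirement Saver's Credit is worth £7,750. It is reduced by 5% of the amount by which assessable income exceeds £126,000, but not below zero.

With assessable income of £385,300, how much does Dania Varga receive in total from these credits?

Elderly Relief Credit: income exceeds £151,900 by £233,400, which is 47 full-or-partial £5,000 increments; reduction = 47 × £72 = £3,384, leaving £2,304.
Solar Installation Rebate: £385,300 is at or above £372,400, so the credit is £0.
Energy Efficiency Rebate: £385,300 meets or exceeds the £374,900 cutoff, so the credit is £0.
Retirement Saver's Credit: 5% of the £259,300 excess over £126,000 is £12,965 ≥ base, so the credit is £0.
Total: £2,304 + £0 + £0 + £0 = £2,304.

£2,304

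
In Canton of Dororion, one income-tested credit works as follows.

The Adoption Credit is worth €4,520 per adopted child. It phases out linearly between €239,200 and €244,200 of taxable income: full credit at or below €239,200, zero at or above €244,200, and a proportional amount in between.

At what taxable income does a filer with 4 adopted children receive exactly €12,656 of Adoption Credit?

Full credit = 4 × €4,520 = €18,080.
€12,656 is 12,656/18,080 of the full €18,080, so 5,424/18,080 of the €5,000 range has been used: income = €239,200 + €5,000 × 5,424/18,080 = €240,700.

€240,700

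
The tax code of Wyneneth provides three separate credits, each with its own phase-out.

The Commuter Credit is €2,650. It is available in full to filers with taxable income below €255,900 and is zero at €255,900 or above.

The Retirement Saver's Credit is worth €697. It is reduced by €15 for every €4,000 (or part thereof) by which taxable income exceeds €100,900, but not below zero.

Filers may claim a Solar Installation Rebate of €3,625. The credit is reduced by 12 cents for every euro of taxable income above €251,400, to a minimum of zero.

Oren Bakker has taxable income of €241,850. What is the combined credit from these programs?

Commuter Credit: €241,850 is below the €255,900 cutoff, so the full €2,650 applies.
Retirement Saver's Credit: income exceeds €100,900 by €140,950, which is 36 full-or-partial €4,000 increments; reduction = 36 × €15 = €540, leaving €157.
Solar Installation Rebate: €241,850 is at or below the €251,400 threshold, so the full €3,625 applies.
Total: €2,650 + €157 + €3,625 = €6,432.

€6,432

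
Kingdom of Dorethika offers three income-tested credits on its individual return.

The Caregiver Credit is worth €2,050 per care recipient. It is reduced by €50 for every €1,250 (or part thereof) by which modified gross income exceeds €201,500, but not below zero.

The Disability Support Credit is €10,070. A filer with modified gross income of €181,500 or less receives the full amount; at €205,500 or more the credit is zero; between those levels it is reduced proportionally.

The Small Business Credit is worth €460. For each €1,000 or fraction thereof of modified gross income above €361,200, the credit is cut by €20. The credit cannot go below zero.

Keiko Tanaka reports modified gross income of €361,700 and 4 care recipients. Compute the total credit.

Caregiver Credit: base = 4 × €2,050 = €8,200. income exceeds €201,500 by €160,200, which is 129 full-or-partial €1,250 increments; reduction = 129 × €50 = €6,450, leaving €1,750.
Disability Support Credit: €361,700 is at or above €205,500, so the credit is €0.
Small Business Credit: income exceeds €361,200 by €500, which is 1 full-or-partial €1,000 increment; reduction = 1 × €20 = €20, leaving €440.
Total: €1,750 + €0 + €440 = €2,190.

€2,190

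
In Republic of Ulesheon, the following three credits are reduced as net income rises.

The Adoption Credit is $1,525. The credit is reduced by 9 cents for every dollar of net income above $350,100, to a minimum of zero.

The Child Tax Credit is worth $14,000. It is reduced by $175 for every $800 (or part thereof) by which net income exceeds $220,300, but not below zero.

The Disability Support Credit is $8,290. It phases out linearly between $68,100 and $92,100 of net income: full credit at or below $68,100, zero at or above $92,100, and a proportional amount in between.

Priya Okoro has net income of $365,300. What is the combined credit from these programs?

$157

Adoption Credit: 9% of the $15,200 excess over $350,100 is $1,368; credit = $1,525 − $1,368 = $157.
Child Tax Credit: income exceeds $220,300 by $145,000 → 182 increments × $175 = $31,850 ≥ base, so the credit is $0.
Disability Support Credit: $365,300 is at or above $92,100, so the credit is $0.
Total: $157 + $0 + $0 = $157.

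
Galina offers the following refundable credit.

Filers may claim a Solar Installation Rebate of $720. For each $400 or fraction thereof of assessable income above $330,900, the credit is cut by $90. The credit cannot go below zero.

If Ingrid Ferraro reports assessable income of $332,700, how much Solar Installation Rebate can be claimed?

Solar Installation Rebate: income exceeds $330,900 by $1,800, which is 5 full-or-partial $400 increments; reduction = 5 × $90 = $450, leaving $270.

$270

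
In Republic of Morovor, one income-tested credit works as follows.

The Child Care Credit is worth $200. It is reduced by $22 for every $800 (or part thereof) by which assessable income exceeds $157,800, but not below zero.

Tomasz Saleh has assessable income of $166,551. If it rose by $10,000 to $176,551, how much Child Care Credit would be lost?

At $166,551 — income exceeds $157,800 by $8,751 → 11 increments × $22 = $242 ≥ base, so the credit is $0.
At $176,551 — income exceeds $157,800 by $18,751 → 24 increments × $22 = $528 ≥ base, so the credit is $0.
Lost: $0 − $0 = $0.

$0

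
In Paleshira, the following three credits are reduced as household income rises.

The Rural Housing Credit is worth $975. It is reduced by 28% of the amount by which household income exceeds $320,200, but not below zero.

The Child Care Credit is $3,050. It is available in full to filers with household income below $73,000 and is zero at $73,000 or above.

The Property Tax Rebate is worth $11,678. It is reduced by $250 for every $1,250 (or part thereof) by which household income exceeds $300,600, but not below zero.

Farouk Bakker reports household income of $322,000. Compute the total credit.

$7,649

Rural Housing Credit: 28% of the $1,800 excess over $320,200 is $504; credit = $975 − $504 = $471.
Child Care Credit: $322,000 meets or exceeds the $73,000 cutoff, so the credit is $0.
Property Tax Rebate: income exceeds $300,600 by $21,400, which is 18 full-or-partial $1,250 increments; reduction = 18 × $250 = $4,500, leaving $7,178.
Total: $471 + $0 + $7,178 = $7,649.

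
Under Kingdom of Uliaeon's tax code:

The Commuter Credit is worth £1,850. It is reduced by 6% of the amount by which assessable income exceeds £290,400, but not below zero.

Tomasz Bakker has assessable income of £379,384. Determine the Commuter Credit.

£0

Commuter Credit: 6% of the £88,984 excess over £290,400 is £5,339.04 ≥ base, so the credit is £0.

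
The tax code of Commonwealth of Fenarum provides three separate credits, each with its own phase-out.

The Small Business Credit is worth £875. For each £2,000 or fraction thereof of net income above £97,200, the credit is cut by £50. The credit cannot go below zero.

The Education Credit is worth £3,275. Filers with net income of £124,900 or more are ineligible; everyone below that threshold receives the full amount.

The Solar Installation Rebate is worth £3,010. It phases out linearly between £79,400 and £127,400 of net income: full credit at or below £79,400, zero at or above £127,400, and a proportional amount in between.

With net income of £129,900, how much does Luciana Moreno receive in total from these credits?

Small Business Credit: income exceeds £97,200 by £32,700, which is 17 full-or-partial £2,000 increments; reduction = 17 × £50 = £850, leaving £25.
Education Credit: £129,900 meets or exceeds the £124,900 cutoff, so the credit is £0.
Solar Installation Rebate: £129,900 is at or above £127,400, so the credit is £0.
Total: £25 + £0 + £0 = £25.

£25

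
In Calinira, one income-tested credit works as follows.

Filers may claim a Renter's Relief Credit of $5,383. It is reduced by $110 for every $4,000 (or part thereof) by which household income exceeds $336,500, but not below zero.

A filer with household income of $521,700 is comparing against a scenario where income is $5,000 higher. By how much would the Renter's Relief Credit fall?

$110

At $521,700 — income exceeds $336,500 by $185,200, which is 47 full-or-partial $4,000 increments; reduction = 47 × $110 = $5,170, leaving $213.
At $526,700 — income exceeds $336,500 by $190,200, which is 48 full-or-partial $4,000 increments; reduction = 48 × $110 = $5,280, leaving $103.
Lost: $213 − $103 = $110.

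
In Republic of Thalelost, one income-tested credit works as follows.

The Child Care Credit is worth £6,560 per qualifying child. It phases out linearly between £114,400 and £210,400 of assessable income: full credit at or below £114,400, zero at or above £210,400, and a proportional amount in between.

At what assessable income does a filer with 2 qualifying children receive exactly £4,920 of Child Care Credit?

£174,400

Full credit = 2 × £6,560 = £13,120.
£4,920 is 4,920/13,120 of the full £13,120, so 8,200/13,120 of the £96,000 range has been used: income = £114,400 + £96,000 × 8,200/13,120 = £174,400.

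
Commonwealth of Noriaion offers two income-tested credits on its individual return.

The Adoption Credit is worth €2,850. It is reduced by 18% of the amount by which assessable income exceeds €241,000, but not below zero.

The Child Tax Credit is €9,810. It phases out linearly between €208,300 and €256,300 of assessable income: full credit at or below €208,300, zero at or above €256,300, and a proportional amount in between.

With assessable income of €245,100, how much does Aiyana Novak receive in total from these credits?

Adoption Credit: 18% of the €4,100 excess over €241,000 is €738; credit = €2,850 − €738 = €2,112.
Child Tax Credit: €245,100 is €36,800 into a €48,000 phase-out range, leaving 11,200/48,000 of the credit: €9,810 × 11,200/48,000 = €2,289.
Total: €2,112 + €2,289 = €4,401.

€4,401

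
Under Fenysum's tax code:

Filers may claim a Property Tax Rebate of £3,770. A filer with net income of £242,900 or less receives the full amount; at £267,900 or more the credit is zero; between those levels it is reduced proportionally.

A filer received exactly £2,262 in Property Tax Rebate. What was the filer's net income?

£252,900

£2,262 is 2,262/3,770 of the full £3,770, so 1,508/3,770 of the £25,000 range has been used: income = £242,900 + £25,000 × 1,508/3,770 = £252,900.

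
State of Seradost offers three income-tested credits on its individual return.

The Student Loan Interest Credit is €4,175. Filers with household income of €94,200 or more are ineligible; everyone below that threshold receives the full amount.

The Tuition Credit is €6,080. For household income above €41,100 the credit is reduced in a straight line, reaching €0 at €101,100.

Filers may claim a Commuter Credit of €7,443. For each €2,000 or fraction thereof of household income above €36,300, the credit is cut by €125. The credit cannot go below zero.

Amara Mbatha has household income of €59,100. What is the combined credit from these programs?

Student Loan Interest Credit: €59,100 is below the €94,200 cutoff, so the full €4,175 applies.
Tuition Credit: €59,100 is €18,000 into a €60,000 phase-out range, leaving 42,000/60,000 of the credit: €6,080 × 42,000/60,000 = €4,256.
Commuter Credit: income exceeds €36,300 by €22,800, which is 12 full-or-partial €2,000 increments; reduction = 12 × €125 = €1,500, leaving €5,943.
Total: €4,175 + €4,256 + €5,943 = €14,374.

€14,374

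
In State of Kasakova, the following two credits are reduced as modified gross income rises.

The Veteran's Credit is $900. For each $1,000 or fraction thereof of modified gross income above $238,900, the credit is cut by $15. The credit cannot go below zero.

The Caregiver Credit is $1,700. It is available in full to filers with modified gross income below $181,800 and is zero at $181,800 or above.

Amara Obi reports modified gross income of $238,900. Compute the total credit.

Veteran's Credit: $238,900 is at or below the $238,900 threshold, so the full $900 applies.
Caregiver Credit: $238,900 meets or exceeds the $181,800 cutoff, so the credit is $0.
Total: $900 + $0 = $900.

$900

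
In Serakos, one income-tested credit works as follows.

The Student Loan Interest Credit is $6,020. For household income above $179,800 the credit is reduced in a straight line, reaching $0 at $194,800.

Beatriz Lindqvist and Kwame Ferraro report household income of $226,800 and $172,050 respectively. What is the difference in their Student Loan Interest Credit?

$6,020

Beatriz ($226,800): Student Loan Interest Credit: $226,800 is at or above $194,800, so the credit is $0.
Kwame ($172,050): Student Loan Interest Credit: $172,050 is at or below the $179,800 threshold, so the full $6,020 applies.
Difference: |$0 − $6,020| = $6,020.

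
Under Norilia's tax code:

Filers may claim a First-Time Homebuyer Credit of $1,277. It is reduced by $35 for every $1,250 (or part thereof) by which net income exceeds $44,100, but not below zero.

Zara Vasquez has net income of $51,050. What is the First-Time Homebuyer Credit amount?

First-Time Homebuyer Credit: income exceeds $44,100 by $6,950, which is 6 full-or-partial $1,250 increments; reduction = 6 × $35 = $210, leaving $1,067.

$1,067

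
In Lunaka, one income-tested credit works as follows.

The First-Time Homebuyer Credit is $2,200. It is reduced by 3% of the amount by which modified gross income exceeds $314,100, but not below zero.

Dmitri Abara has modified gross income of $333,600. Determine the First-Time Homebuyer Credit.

$1,615

First-Time Homebuyer Credit: 3% of the $19,500 excess over $314,100 is $585; credit = $2,200 − $585 = $1,615.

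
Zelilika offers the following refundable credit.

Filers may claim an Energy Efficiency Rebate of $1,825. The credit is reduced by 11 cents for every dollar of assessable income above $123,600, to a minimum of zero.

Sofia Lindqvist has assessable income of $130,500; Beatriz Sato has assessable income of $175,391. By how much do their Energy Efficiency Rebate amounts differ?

$1,066

Sofia ($130,500): Energy Efficiency Rebate: 11% of the $6,900 excess over $123,600 is $759; credit = $1,825 − $759 = $1,066.
Beatriz ($175,391): Energy Efficiency Rebate: 11% of the $51,791 excess over $123,600 is $5,697.01 ≥ base, so the credit is $0.
Difference: |$1,066 − $0| = $1,066.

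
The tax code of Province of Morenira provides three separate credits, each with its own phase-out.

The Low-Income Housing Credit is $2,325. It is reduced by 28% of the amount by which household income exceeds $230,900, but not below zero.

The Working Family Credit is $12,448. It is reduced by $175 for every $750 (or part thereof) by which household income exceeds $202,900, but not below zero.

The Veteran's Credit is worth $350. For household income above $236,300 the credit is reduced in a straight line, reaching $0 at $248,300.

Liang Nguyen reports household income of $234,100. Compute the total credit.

Low-Income Housing Credit: 28% of the $3,200 excess over $230,900 is $896; credit = $2,325 − $896 = $1,429.
Working Family Credit: income exceeds $202,900 by $31,200, which is 42 full-or-partial $750 increments; reduction = 42 × $175 = $7,350, leaving $5,098.
Veteran's Credit: $234,100 is at or below the $236,300 threshold, so the full $350 applies.
Total: $1,429 + $5,098 + $350 = $6,877.

$6,877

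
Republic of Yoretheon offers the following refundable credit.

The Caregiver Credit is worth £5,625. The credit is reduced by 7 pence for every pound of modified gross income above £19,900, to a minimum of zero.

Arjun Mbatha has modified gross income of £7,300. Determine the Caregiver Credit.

Caregiver Credit: £7,300 is at or below the £19,900 threshold, so the full £5,625 applies.

£5,625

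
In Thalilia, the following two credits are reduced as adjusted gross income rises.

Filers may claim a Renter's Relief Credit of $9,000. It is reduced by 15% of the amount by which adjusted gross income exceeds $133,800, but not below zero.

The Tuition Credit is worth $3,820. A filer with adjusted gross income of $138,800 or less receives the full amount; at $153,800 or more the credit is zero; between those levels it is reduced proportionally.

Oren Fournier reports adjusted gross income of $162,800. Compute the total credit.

$4,650

Renter's Relief Credit: 15% of the $29,000 excess over $133,800 is $4,350; credit = $9,000 − $4,350 = $4,650.
Tuition Credit: $162,800 is at or above $153,800, so the credit is $0.
Total: $4,650 + $0 = $4,650.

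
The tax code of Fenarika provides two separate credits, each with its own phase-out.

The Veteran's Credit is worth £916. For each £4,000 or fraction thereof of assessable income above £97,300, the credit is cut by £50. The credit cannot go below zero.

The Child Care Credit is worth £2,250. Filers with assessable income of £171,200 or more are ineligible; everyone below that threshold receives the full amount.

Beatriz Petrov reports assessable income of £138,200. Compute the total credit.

Veteran's Credit: income exceeds £97,300 by £40,900, which is 11 full-or-partial £4,000 increments; reduction = 11 × £50 = £550, leaving £366.
Child Care Credit: £138,200 is below the £171,200 cutoff, so the full £2,250 applies.
Total: £366 + £2,250 = £2,616.

£2,616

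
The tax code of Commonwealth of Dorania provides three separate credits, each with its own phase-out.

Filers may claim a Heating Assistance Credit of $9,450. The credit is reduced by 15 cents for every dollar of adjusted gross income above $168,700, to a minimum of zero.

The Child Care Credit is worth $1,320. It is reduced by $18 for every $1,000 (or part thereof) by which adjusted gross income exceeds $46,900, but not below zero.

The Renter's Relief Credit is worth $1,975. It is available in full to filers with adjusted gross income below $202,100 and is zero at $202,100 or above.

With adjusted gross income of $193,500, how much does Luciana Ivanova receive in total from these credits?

Heating Assistance Credit: 15% of the $24,800 excess over $168,700 is $3,720; credit = $9,450 − $3,720 = $5,730.
Child Care Credit: income exceeds $46,900 by $146,600 → 147 increments × $18 = $2,646 ≥ base, so the credit is $0.
Renter's Relief Credit: $193,500 is below the $202,100 cutoff, so the full $1,975 applies.
Total: $5,730 + $0 + $1,975 = $7,705.

$7,705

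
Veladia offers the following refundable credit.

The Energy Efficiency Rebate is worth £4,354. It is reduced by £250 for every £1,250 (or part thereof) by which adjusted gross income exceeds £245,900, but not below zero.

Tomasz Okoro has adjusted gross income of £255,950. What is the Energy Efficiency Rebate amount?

£2,104

Energy Efficiency Rebate: income exceeds £245,900 by £10,050, which is 9 full-or-partial £1,250 increments; reduction = 9 × £250 = £2,250, leaving £2,104.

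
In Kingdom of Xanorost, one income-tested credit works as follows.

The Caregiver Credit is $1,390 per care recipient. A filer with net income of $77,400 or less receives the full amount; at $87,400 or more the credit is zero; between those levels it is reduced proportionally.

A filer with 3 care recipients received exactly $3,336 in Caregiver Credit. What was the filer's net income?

Full credit = 3 × $1,390 = $4,170.
$3,336 is 3,336/4,170 of the full $4,170, so 834/4,170 of the $10,000 range has been used: income = $77,400 + $10,000 × 834/4,170 = $79,400.

$79,400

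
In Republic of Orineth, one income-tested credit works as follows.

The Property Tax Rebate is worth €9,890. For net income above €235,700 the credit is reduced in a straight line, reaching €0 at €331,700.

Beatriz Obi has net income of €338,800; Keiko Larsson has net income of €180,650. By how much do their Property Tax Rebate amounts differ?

€9,890

Beatriz (€338,800): Property Tax Rebate: €338,800 is at or above €331,700, so the credit is €0.
Keiko (€180,650): Property Tax Rebate: €180,650 is at or below the €235,700 threshold, so the full €9,890 applies.
Difference: |€0 − €9,890| = €9,890.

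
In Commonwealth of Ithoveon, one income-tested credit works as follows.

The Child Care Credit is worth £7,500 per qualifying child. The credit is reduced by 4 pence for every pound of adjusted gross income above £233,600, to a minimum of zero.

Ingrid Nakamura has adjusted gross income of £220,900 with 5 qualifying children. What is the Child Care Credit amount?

£37,500

Child Care Credit: base = 5 × £7,500 = £37,500. £220,900 is at or below the £233,600 threshold, so the full £37,500 applies.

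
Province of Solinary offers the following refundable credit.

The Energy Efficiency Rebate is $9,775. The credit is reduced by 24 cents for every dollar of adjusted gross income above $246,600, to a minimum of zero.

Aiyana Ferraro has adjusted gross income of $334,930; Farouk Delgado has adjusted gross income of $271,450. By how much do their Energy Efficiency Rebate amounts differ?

Aiyana ($334,930): Energy Efficiency Rebate: 24% of the $88,330 excess over $246,600 is $21,199.20 ≥ base, so the credit is $0.
Farouk ($271,450): Energy Efficiency Rebate: 24% of the $24,850 excess over $246,600 is $5,964; credit = $9,775 − $5,964 = $3,811.
Difference: |$0 − $3,811| = $3,811.

$3,811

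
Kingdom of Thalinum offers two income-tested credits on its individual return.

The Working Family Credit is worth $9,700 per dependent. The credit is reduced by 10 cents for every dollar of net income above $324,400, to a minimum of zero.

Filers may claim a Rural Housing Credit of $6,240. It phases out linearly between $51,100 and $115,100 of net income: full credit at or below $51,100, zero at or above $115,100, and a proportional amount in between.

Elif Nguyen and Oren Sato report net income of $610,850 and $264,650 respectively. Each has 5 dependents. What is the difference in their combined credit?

Elif ($610,850): Working Family Credit: base = 5 × $9,700 = $48,500. 10% of the $286,450 excess over $324,400 is $28,645; credit = $48,500 − $28,645 = $19,855. Rural Housing Credit: $610,850 is at or above $115,100, so the credit is $0. total $19,855 + $0 = $19,855
Oren ($264,650): Working Family Credit: base = 5 × $9,700 = $48,500. $264,650 is at or below the $324,400 threshold, so the full $48,500 applies. Rural Housing Credit: $264,650 is at or above $115,100, so the credit is $0. total $48,500 + $0 = $48,500
Difference: |$19,855 − $48,500| = $28,645.

$28,645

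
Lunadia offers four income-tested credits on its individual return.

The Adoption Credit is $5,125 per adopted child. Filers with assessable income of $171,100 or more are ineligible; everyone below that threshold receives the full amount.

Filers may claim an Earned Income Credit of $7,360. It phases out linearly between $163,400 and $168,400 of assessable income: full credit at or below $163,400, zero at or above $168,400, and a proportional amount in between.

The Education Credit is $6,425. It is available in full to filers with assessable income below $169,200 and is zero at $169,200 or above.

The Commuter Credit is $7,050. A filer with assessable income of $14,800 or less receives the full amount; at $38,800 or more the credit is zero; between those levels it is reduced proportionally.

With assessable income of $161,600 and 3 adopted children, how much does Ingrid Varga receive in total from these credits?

Adoption Credit: base = 3 × $5,125 = $15,375. $161,600 is below the $171,100 cutoff, so the full $15,375 applies.
Earned Income Credit: $161,600 is at or below the $163,400 threshold, so the full $7,360 applies.
Education Credit: $161,600 is below the $169,200 cutoff, so the full $6,425 applies.
Commuter Credit: $161,600 is at or above $38,800, so the credit is $0.
Total: $15,375 + $7,360 + $6,425 + $0 = $29,160.

$29,160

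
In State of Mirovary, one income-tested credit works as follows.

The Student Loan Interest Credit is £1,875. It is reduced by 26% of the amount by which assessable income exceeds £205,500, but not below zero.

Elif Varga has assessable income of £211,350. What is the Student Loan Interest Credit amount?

Student Loan Interest Credit: 26% of the £5,850 excess over £205,500 is £1,521; credit = £1,875 − £1,521 = £354.

£354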